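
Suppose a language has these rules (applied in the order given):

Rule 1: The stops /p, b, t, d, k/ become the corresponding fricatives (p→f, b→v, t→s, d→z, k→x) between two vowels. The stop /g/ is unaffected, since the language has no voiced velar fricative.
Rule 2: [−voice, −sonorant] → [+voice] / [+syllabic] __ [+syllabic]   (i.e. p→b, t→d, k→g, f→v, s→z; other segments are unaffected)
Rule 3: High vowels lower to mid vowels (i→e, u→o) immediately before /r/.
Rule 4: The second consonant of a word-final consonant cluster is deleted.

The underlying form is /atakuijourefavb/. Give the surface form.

Rule 1 (intervocalic spirantization): /t/ is a stop between vowels /a/ and /a/, so it spirantizes to the fricative [s]. /k/ is a stop between vowels /a/ and /u/, so it spirantizes to the fricative [x]. /atakuijourefavb/ → asaxuijourefavb.
Rule 2 (intervocalic voicing): /s/ is a voiceless obstruent between vowels /a/ and /a/, so it voices to [z]. /f/ is a voiceless obstruent between vowels /e/ and /a/, so it voices to [v]. /asaxuijourefavb/ → azaxuijourevavb.
Rule 3 (pre-rhotic lowering): /u/ is a high vowel immediately before /r/, so it lowers to [o]. /azaxuijourevavb/ → azaxuijoorevavb.
Rule 4 (final cluster simplification): /b/ is the second consonant of a word-final cluster /vb/, so it deletes. /azaxuijoorevavb/ → azaxuijoorevav.

azaxuijoorevav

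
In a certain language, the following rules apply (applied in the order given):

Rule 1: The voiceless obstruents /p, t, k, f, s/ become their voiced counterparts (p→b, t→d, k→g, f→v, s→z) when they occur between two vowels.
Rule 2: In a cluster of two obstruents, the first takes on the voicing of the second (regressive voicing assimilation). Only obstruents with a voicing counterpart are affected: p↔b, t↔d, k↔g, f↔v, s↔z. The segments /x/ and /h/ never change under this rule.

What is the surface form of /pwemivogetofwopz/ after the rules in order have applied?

pwemivogedofwobz

Rule 1 (intervocalic voicing): /t/ is a voiceless obstruent between vowels /e/ and /o/, so it voices to [d]. /pwemivogetofwopz/ → pwemivogedofwopz.
Rule 2 (regressive voicing assimilation): /p/ precedes the voiced obstruent /z/, so it voices to [b] by assimilation. /pwemivogedofwopz/ → pwemivogedofwobz.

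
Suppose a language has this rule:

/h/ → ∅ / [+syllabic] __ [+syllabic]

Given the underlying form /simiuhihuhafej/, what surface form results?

simiuiuafej

/h/ occurs between vowels /u/ and /i/, so it deletes.
/h/ occurs between vowels /i/ and /u/, so it deletes.
/h/ occurs between vowels /u/ and /a/, so it deletes.
Surface form: [simiuiuafej].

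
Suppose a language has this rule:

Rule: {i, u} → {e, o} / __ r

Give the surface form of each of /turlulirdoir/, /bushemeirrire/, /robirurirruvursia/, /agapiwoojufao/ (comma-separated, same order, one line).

/turlulirdoir/: /u/ is a high vowel immediately before /r/, so it lowers to [o]. /i/ is a high vowel immediately before /r/, so it lowers to [e]. /i/ is a high vowel immediately before /r/, so it lowers to [e]. → [torlulerdoer].
/bushemeirrire/: /i/ is a high vowel immediately before /r/, so it lowers to [e]. /i/ is a high vowel immediately before /r/, so it lowers to [e]. → [bushemeerrere].
/robirurirruvursia/: /i/ is a high vowel immediately before /r/, so it lowers to [e]. /u/ is a high vowel immediately before /r/, so it lowers to [o]. /i/ is a high vowel immediately before /r/, so it lowers to [e]. /u/ is a high vowel immediately before /r/, so it lowers to [o]. → [roberorerruvorsia].
/agapiwoojufao/: the rule's environment is not met; surfaces unchanged as [agapiwoojufao].

torlulerdoer, bushemeerrere, roberorerruvorsia, agapiwoojufao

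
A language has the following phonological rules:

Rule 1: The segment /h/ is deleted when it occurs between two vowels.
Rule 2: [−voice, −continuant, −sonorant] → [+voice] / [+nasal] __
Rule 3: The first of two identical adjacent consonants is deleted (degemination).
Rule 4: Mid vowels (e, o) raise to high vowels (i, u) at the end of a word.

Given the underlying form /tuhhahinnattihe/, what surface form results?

tuhainatii

Rule 1 (intervocalic h-deletion): /h/ occurs between vowels /a/ and /i/, so it deletes. /h/ occurs between vowels /i/ and /e/, so it deletes. /tuhhahinnattihe/ → tuhhainnattie.
Rule 2 (post-nasal voicing): no segment meets the environment; /tuhhainnattie/ is unchanged.
Rule 3 (degemination): /hh/ is a geminate; the first /h/ deletes. /nn/ is a geminate; the first /n/ deletes. /tt/ is a geminate; the first /t/ deletes. /tuhhainnattie/ → tuhainatie.
Rule 4 (final vowel raising): /e/ is a mid vowel in word-final position, so it raises to [i]. /tuhainatie/ → tuhainatii.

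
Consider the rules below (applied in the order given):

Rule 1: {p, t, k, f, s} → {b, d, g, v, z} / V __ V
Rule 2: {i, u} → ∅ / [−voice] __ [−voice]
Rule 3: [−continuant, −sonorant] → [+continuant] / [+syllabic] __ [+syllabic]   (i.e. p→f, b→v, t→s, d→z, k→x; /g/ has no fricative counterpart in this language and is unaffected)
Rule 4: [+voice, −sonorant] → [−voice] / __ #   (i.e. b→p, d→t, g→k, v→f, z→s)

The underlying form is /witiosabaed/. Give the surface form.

Rule 1 (intervocalic voicing): /t/ is a voiceless obstruent between vowels /i/ and /i/, so it voices to [d]. /s/ is a voiceless obstruent between vowels /o/ and /a/, so it voices to [z]. /witiosabaed/ → widiozabaed.
Rule 2 (high vowel syncope): no segment meets the environment; /widiozabaed/ is unchanged.
Rule 3 (intervocalic spirantization): /d/ is a stop between vowels /i/ and /i/, so it spirantizes to the fricative [z]. /b/ is a stop between vowels /a/ and /a/, so it spirantizes to the fricative [v]. /widiozabaed/ → wiziozavaed.
Rule 4 (final devoicing): /d/ is a voiced obstruent in word-final position, so it devoices to [t]. /wiziozavaed/ → wiziozavaet.

wiziozavaet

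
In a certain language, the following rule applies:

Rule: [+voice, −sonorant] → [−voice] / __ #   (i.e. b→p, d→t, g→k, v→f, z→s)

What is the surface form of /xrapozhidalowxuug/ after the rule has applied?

Scanning /xrapozhidalowxuug/: /z/ at position 6 is not in the conditioning environment; /d/ at position 9 is not in the conditioning environment; /g/ is a voiced obstruent in word-final position, so it devoices to [k].
Result: [xrapozhidalowxuuk].

xrapozhidalowxuuk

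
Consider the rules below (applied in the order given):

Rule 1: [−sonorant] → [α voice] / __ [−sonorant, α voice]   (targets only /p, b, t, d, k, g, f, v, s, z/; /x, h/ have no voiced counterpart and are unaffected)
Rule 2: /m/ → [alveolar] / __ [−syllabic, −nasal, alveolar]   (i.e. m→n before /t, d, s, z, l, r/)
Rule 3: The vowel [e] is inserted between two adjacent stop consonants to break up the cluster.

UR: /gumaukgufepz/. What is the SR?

Rule 1 (regressive voicing assimilation): /k/ precedes the voiced obstruent /g/, so it voices to [g] by assimilation. /p/ precedes the voiced obstruent /z/, so it voices to [b] by assimilation. /gumaukgufepz/ → gumauggufebz.
Rule 2 (nasal place assimilation): no segment meets the environment; /gumauggufebz/ is unchanged.
Rule 3 (stop-cluster e-epenthesis): /g/ and /g/ form a stop–stop cluster, so [e] is inserted between them. /gumauggufebz/ → gumaugegufebz.

gumaugegufebz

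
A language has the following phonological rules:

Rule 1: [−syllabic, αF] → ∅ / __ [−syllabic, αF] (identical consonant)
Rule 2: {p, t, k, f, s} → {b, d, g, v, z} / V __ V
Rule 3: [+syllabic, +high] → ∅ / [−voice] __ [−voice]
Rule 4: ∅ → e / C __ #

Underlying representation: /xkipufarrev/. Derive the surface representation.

Rule 1 (degemination): /rr/ is a geminate; the first /r/ deletes. /xkipufarrev/ → xkipufarev.
Rule 2 (intervocalic voicing): /p/ is a voiceless obstruent between vowels /i/ and /u/, so it voices to [b]. /f/ is a voiceless obstruent between vowels /u/ and /a/, so it voices to [v]. /xkipufarev/ → xkibuvarev.
Rule 3 (high vowel syncope): no segment meets the environment; /xkibuvarev/ is unchanged.
Rule 4 (final e-epenthesis): the form ends in the consonant /v/, so [e] is inserted word-finally. /xkibuvarev/ → xkibuvareve.

xkibuvareve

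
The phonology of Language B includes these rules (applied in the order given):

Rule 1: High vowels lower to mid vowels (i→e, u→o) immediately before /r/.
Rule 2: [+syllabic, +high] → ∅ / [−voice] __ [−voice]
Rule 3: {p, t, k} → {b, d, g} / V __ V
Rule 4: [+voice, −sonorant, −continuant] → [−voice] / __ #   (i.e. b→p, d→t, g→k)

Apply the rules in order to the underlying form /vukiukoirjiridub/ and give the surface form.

vugiugoerjeridup

Rule 1 (pre-rhotic lowering): /i/ is a high vowel immediately before /r/, so it lowers to [e]. /i/ is a high vowel immediately before /r/, so it lowers to [e]. /vukiukoirjiridub/ → vukiukoerjeridub.
Rule 2 (high vowel syncope): no segment meets the environment; /vukiukoerjeridub/ is unchanged.
Rule 3 (intervocalic voicing): /k/ is a voiceless stop between vowels /u/ and /i/, so it voices to [g]. /k/ is a voiceless stop between vowels /u/ and /o/, so it voices to [g]. /vukiukoerjeridub/ → vugiugoerjeridub.
Rule 4 (final devoicing): /b/ is a voiced stop in word-final position, so it devoices to [p]. /vugiugoerjeridub/ → vugiugoerjeridup.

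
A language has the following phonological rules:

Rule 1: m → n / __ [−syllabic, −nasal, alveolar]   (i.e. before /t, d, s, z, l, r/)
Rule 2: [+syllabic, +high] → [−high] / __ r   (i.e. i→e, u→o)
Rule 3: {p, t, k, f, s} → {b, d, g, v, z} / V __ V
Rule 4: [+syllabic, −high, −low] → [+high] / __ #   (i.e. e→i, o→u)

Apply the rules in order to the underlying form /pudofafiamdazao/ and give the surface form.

pudovaviandazau

Rule 1 (nasal place assimilation): /m/ precedes the alveolar consonant /d/, so it assimilates in place to [n]. /pudofafiamdazao/ → pudofafiandazao.
Rule 2 (pre-rhotic lowering): no segment meets the environment; /pudofafiandazao/ is unchanged.
Rule 3 (intervocalic voicing): /f/ is a voiceless obstruent between vowels /o/ and /a/, so it voices to [v]. /f/ is a voiceless obstruent between vowels /a/ and /i/, so it voices to [v]. /pudofafiandazao/ → pudovaviandazao.
Rule 4 (final vowel raising): /o/ is a mid vowel in word-final position, so it raises to [u]. /pudovaviandazao/ → pudovaviandazau.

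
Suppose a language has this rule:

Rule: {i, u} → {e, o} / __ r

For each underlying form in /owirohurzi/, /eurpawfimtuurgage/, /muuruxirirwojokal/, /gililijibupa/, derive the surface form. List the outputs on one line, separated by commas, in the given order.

owerohorzi, eorpawfimtuorgage, muoruxererwojokal, gililijibupa

/owirohurzi/: /i/ is a high vowel immediately before /r/, so it lowers to [e]. /u/ is a high vowel immediately before /r/, so it lowers to [o]. → [owerohorzi].
/eurpawfimtuurgage/: /u/ is a high vowel immediately before /r/, so it lowers to [o]. /u/ is a high vowel immediately before /r/, so it lowers to [o]. → [eorpawfimtuorgage].
/muuruxirirwojokal/: /u/ is a high vowel immediately before /r/, so it lowers to [o]. /i/ is a high vowel immediately before /r/, so it lowers to [e]. /i/ is a high vowel immediately before /r/, so it lowers to [e]. → [muoruxererwojokal].
/gililijibupa/: the rule's environment is not met; surfaces unchanged as [gililijibupa].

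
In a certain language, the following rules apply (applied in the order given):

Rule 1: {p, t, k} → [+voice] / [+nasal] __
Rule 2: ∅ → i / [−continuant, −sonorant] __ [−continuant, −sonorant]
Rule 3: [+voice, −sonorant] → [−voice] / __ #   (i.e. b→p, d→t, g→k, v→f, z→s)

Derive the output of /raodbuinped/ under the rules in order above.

raodibuinbet

Rule 1 (post-nasal voicing): /p/ is a voiceless stop immediately after the nasal /n/, so it voices to [b]. /raodbuinped/ → raodbuinbed.
Rule 2 (stop-cluster i-epenthesis): /d/ and /b/ form a stop–stop cluster, so [i] is inserted between them. /raodbuinbed/ → raodibuinbed.
Rule 3 (final devoicing): /d/ is a voiced obstruent in word-final position, so it devoices to [t]. /raodibuinbed/ → raodibuinbet.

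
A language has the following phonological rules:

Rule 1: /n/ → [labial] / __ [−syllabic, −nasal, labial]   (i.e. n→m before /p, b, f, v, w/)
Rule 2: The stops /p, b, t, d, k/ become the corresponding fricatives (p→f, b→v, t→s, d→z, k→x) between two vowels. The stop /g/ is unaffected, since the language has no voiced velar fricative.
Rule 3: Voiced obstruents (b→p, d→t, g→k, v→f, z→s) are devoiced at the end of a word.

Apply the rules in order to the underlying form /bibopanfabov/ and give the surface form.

bivofamfavof

Rule 1 (nasal place assimilation): /n/ precedes the labial consonant /f/, so it assimilates in place to [m]. /bibopanfabov/ → bibopamfabov.
Rule 2 (intervocalic spirantization): /b/ is a stop between vowels /i/ and /o/, so it spirantizes to the fricative [v]. /p/ is a stop between vowels /o/ and /a/, so it spirantizes to the fricative [f]. /b/ is a stop between vowels /a/ and /o/, so it spirantizes to the fricative [v]. /bibopamfabov/ → bivofamfavov.
Rule 3 (final devoicing): /v/ is a voiced obstruent in word-final position, so it devoices to [f]. /bivofamfavov/ → bivofamfavof.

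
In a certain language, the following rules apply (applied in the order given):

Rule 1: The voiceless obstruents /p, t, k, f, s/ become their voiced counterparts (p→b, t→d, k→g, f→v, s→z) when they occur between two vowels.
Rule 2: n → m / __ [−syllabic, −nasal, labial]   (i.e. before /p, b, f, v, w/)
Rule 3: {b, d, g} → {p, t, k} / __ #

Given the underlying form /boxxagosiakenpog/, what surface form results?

boxxagoziagempok

Rule 1 (intervocalic voicing): /s/ is a voiceless obstruent between vowels /o/ and /i/, so it voices to [z]. /k/ is a voiceless obstruent between vowels /a/ and /e/, so it voices to [g]. /boxxagosiakenpog/ → boxxagoziagenpog.
Rule 2 (nasal place assimilation): /n/ precedes the labial consonant /p/, so it assimilates in place to [m]. /boxxagoziagenpog/ → boxxagoziagempog.
Rule 3 (final devoicing): /g/ is a voiced stop in word-final position, so it devoices to [k]. /boxxagoziagempog/ → boxxagoziagempok.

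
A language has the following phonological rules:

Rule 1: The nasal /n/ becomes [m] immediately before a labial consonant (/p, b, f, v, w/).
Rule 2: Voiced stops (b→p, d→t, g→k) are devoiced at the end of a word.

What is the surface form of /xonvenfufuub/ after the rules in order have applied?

Rule 1 (nasal place assimilation): /n/ precedes the labial consonant /v/, so it assimilates in place to [m]. /n/ precedes the labial consonant /f/, so it assimilates in place to [m]. /xonvenfufuub/ → xomvemfufuub.
Rule 2 (final devoicing): /b/ is a voiced stop in word-final position, so it devoices to [p]. /xomvemfufuub/ → xomvemfufuup.

xomvemfufuup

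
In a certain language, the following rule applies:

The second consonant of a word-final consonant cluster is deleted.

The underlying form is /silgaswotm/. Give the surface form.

/m/ is the second consonant of a word-final cluster /tm/, so it deletes.
The other instances of /s/, /l/, /g/, /w/, /t/ do not occur in the required environment and remain unchanged.
Surface form: [silgaswot].

silgaswot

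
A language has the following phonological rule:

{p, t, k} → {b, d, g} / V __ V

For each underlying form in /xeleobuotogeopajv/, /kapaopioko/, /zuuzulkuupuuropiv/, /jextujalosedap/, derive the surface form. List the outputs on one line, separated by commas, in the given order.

/xeleobuotogeopajv/: /t/ is a voiceless stop between vowels /o/ and /o/, so it voices to [d]. /p/ is a voiceless stop between vowels /o/ and /a/, so it voices to [b]. → [xeleobuodogeobajv].
/kapaopioko/: /p/ is a voiceless stop between vowels /a/ and /a/, so it voices to [b]. /p/ is a voiceless stop between vowels /o/ and /i/, so it voices to [b]. /k/ is a voiceless stop between vowels /o/ and /o/, so it voices to [g]. → [kabaobiogo].
/zuuzulkuupuuropiv/: /p/ is a voiceless stop between vowels /u/ and /u/, so it voices to [b]. /p/ is a voiceless stop between vowels /o/ and /i/, so it voices to [b]. → [zuuzulkuubuurobiv].
/jextujalosedap/: the rule's environment is not met; surfaces unchanged as [jextujalosedap].

xeleobuodogeobajv, kabaobiogo, zuuzulkuubuurobiv, jextujalosedap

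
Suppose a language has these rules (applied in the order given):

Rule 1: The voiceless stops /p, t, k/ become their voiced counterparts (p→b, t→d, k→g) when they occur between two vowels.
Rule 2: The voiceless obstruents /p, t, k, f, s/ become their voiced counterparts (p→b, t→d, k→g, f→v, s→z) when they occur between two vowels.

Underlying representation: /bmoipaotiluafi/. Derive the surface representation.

bmoibaodiluavi

Rule 1 (intervocalic voicing): /p/ is a voiceless stop between vowels /i/ and /a/, so it voices to [b]. /t/ is a voiceless stop between vowels /o/ and /i/, so it voices to [d]. /bmoipaotiluafi/ → bmoibaodiluafi.
Rule 2 (intervocalic voicing): /f/ is a voiceless obstruent between vowels /a/ and /i/, so it voices to [v]. /bmoibaodiluafi/ → bmoibaodiluavi.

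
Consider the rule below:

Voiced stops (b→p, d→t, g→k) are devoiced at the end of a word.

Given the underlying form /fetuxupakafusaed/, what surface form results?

/d/ is a voiced stop in word-final position, so it devoices to [t].
Surface form: [fetuxupakafusaet].

fetuxupakafusaet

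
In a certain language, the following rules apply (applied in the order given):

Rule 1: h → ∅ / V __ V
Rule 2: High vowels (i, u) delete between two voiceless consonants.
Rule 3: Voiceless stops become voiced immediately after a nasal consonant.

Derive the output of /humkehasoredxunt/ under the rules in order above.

humgeasoredxund

Rule 1 (intervocalic h-deletion): /h/ occurs between vowels /e/ and /a/, so it deletes. /humkehasoredxunt/ → humkeasoredxunt.
Rule 2 (high vowel syncope): no segment meets the environment; /humkeasoredxunt/ is unchanged.
Rule 3 (post-nasal voicing): /k/ is a voiceless stop immediately after the nasal /m/, so it voices to [g]. /t/ is a voiceless stop immediately after the nasal /n/, so it voices to [d]. /humkeasoredxunt/ → humgeasoredxund.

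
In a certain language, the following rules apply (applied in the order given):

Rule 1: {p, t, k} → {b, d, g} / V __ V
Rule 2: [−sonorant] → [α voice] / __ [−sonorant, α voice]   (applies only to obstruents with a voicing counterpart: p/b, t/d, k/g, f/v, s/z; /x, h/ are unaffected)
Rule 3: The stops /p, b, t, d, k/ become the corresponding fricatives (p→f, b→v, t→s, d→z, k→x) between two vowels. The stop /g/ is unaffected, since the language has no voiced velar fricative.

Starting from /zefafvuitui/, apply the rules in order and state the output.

zefavvuizui

Rule 1 (intervocalic voicing): /t/ is a voiceless stop between vowels /i/ and /u/, so it voices to [d]. /zefafvuitui/ → zefafvuidui.
Rule 2 (regressive voicing assimilation): /f/ precedes the voiced obstruent /v/, so it voices to [v] by assimilation. /zefafvuidui/ → zefavvuidui.
Rule 3 (intervocalic spirantization): /d/ is a stop between vowels /i/ and /u/, so it spirantizes to the fricative [z]. /zefavvuidui/ → zefavvuizui.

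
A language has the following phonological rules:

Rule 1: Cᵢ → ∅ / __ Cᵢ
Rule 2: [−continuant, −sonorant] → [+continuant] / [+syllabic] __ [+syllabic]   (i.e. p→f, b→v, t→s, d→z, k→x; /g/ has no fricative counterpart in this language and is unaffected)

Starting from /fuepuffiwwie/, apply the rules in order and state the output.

fuefufiwie

Rule 1 (degemination): /ff/ is a geminate; the first /f/ deletes. /ww/ is a geminate; the first /w/ deletes. /fuepuffiwwie/ → fuepufiwie.
Rule 2 (intervocalic spirantization): /p/ is a stop between vowels /e/ and /u/, so it spirantizes to the fricative [f]. /fuepufiwie/ → fuefufiwie.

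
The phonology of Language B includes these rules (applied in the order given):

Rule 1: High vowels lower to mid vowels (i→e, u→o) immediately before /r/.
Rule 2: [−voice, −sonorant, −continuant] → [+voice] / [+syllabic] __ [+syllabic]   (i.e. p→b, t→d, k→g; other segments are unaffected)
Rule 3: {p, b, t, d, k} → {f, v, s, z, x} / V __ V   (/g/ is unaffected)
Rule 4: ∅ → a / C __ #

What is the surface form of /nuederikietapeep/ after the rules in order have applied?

nuezerigiezaveepa

Rule 1 (pre-rhotic lowering): no segment meets the environment; /nuederikietapeep/ is unchanged.
Rule 2 (intervocalic voicing): /k/ is a voiceless stop between vowels /i/ and /i/, so it voices to [g]. /t/ is a voiceless stop between vowels /e/ and /a/, so it voices to [d]. /p/ is a voiceless stop between vowels /a/ and /e/, so it voices to [b]. /nuederikietapeep/ → nuederigiedabeep.
Rule 3 (intervocalic spirantization): /d/ is a stop between vowels /e/ and /e/, so it spirantizes to the fricative [z]. /d/ is a stop between vowels /e/ and /a/, so it spirantizes to the fricative [z]. /b/ is a stop between vowels /a/ and /e/, so it spirantizes to the fricative [v]. /nuederigiedabeep/ → nuezerigiezaveep.
Rule 4 (final a-epenthesis): the form ends in the consonant /p/, so [a] is inserted word-finally. /nuezerigiezaveep/ → nuezerigiezaveepa.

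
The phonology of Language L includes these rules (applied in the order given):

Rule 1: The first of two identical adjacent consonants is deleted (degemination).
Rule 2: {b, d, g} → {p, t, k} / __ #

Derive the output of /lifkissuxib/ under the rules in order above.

lifkisuxip

Rule 1 (degemination): /ss/ is a geminate; the first /s/ deletes. /lifkissuxib/ → lifkisuxib.
Rule 2 (final devoicing): /b/ is a voiced stop in word-final position, so it devoices to [p]. /lifkisuxib/ → lifkisuxip.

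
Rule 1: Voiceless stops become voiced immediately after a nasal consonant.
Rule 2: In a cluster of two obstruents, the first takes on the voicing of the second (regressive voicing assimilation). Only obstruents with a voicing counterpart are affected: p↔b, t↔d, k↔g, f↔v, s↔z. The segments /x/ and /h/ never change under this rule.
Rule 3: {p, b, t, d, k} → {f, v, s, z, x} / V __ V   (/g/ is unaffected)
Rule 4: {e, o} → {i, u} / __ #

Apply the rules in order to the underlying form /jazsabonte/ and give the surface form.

jassavondi

Rule 1 (post-nasal voicing): /t/ is a voiceless stop immediately after the nasal /n/, so it voices to [d]. /jazsabonte/ → jazsabonde.
Rule 2 (regressive voicing assimilation): /z/ precedes the voiceless obstruent /s/, so it devoices to [s] by assimilation. /jazsabonde/ → jassabonde.
Rule 3 (intervocalic spirantization): /b/ is a stop between vowels /a/ and /o/, so it spirantizes to the fricative [v]. /jassabonde/ → jassavonde.
Rule 4 (final vowel raising): /e/ is a mid vowel in word-final position, so it raises to [i]. /jassavonde/ → jassavondi.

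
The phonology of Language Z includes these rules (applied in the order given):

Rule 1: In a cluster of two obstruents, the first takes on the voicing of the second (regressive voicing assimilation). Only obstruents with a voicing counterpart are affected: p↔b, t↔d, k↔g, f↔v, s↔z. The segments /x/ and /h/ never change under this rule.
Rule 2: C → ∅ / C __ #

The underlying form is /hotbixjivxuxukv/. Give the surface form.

Rule 1 (regressive voicing assimilation): /t/ precedes the voiced obstruent /b/, so it voices to [d] by assimilation. /v/ precedes the voiceless obstruent /x/, so it devoices to [f] by assimilation. /k/ precedes the voiced obstruent /v/, so it voices to [g] by assimilation. /hotbixjivxuxukv/ → hodbixjifxuxugv.
Rule 2 (final cluster simplification): /v/ is the second consonant of a word-final cluster /gv/, so it deletes. /hodbixjifxuxugv/ → hodbixjifxuxug.

hodbixjifxuxug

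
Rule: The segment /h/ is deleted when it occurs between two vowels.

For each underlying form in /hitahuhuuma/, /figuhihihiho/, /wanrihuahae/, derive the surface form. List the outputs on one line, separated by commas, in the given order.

hitauuuma, figuiiio, wanriuaae

/hitahuhuuma/: /h/ occurs between vowels /a/ and /u/, so it deletes. /h/ occurs between vowels /u/ and /u/, so it deletes. → [hitauuuma].
/figuhihihiho/: /h/ occurs between vowels /u/ and /i/, so it deletes. /h/ occurs between vowels /i/ and /i/, so it deletes. /h/ occurs between vowels /i/ and /i/, so it deletes. /h/ occurs between vowels /i/ and /o/, so it deletes. → [figuiiio].
/wanrihuahae/: /h/ occurs between vowels /i/ and /u/, so it deletes. /h/ occurs between vowels /a/ and /a/, so it deletes. → [wanriuaae].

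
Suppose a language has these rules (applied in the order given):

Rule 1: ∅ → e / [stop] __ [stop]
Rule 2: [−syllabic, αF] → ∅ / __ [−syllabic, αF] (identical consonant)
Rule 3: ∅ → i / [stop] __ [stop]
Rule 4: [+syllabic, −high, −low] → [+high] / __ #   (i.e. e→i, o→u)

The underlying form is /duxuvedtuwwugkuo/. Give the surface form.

duxuvedetuwugekuu

Rule 1 (stop-cluster e-epenthesis): /d/ and /t/ form a stop–stop cluster, so [e] is inserted between them. /g/ and /k/ form a stop–stop cluster, so [e] is inserted between them. /duxuvedtuwwugkuo/ → duxuvedetuwwugekuo.
Rule 2 (degemination): /ww/ is a geminate; the first /w/ deletes. /duxuvedetuwwugekuo/ → duxuvedetuwugekuo.
Rule 3 (stop-cluster i-epenthesis): no segment meets the environment; /duxuvedetuwugekuo/ is unchanged.
Rule 4 (final vowel raising): /o/ is a mid vowel in word-final position, so it raises to [u]. /duxuvedetuwugekuo/ → duxuvedetuwugekuu.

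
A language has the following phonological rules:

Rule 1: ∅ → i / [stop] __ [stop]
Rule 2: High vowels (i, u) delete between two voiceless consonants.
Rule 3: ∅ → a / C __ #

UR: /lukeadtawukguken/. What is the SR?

lukeaditawukigukena

Rule 1 (stop-cluster i-epenthesis): /d/ and /t/ form a stop–stop cluster, so [i] is inserted between them. /k/ and /g/ form a stop–stop cluster, so [i] is inserted between them. /lukeadtawukguken/ → lukeaditawukiguken.
Rule 2 (high vowel syncope): no segment meets the environment; /lukeaditawukiguken/ is unchanged.
Rule 3 (final a-epenthesis): the form ends in the consonant /n/, so [a] is inserted word-finally. /lukeaditawukiguken/ → lukeaditawukigukena.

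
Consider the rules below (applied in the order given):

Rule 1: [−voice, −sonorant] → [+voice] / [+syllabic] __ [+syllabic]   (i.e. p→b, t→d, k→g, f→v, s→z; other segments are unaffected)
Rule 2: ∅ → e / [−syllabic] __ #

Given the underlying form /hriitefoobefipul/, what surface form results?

hriidevoobevibule

Rule 1 (intervocalic voicing): /t/ is a voiceless obstruent between vowels /i/ and /e/, so it voices to [d]. /f/ is a voiceless obstruent between vowels /e/ and /o/, so it voices to [v]. /f/ is a voiceless obstruent between vowels /e/ and /i/, so it voices to [v]. /p/ is a voiceless obstruent between vowels /i/ and /u/, so it voices to [b]. /hriitefoobefipul/ → hriidevoobevibul.
Rule 2 (final e-epenthesis): the form ends in the consonant /l/, so [e] is inserted word-finally. /hriidevoobevibul/ → hriidevoobevibule.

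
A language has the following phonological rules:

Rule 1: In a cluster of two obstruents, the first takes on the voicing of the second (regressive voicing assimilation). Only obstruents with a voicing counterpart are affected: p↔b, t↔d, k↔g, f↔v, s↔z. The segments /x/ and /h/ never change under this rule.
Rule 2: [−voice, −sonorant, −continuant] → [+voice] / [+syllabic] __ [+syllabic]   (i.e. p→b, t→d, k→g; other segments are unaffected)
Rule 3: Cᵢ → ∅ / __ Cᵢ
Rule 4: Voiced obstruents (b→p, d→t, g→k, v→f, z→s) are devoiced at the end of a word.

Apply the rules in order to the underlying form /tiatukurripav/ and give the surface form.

tiaduguribaf

Rule 1 (regressive voicing assimilation): no segment meets the environment; /tiatukurripav/ is unchanged.
Rule 2 (intervocalic voicing): /t/ is a voiceless stop between vowels /a/ and /u/, so it voices to [d]. /k/ is a voiceless stop between vowels /u/ and /u/, so it voices to [g]. /p/ is a voiceless stop between vowels /i/ and /a/, so it voices to [b]. /tiatukurripav/ → tiadugurribav.
Rule 3 (degemination): /rr/ is a geminate; the first /r/ deletes. /tiadugurribav/ → tiaduguribav.
Rule 4 (final devoicing): /v/ is a voiced obstruent in word-final position, so it devoices to [f]. /tiaduguribav/ → tiaduguribaf.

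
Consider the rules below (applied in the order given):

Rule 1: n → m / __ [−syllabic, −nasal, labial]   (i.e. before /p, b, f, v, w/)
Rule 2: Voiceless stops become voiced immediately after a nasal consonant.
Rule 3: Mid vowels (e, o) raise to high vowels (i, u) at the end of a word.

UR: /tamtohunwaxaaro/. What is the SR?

tamdohumwaxaaru

Rule 1 (nasal place assimilation): /n/ precedes the labial consonant /w/, so it assimilates in place to [m]. /tamtohunwaxaaro/ → tamtohumwaxaaro.
Rule 2 (post-nasal voicing): /t/ is a voiceless stop immediately after the nasal /m/, so it voices to [d]. /tamtohumwaxaaro/ → tamdohumwaxaaro.
Rule 3 (final vowel raising): /o/ is a mid vowel in word-final position, so it raises to [u]. /tamdohumwaxaaro/ → tamdohumwaxaaru.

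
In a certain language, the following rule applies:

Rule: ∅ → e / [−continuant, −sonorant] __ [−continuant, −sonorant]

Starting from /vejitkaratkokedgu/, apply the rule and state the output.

vejitekaratekokedegu

/t/ and /k/ form a stop–stop cluster, so [e] is inserted between them.
/t/ and /k/ form a stop–stop cluster, so [e] is inserted between them.
/d/ and /g/ form a stop–stop cluster, so [e] is inserted between them.
Surface form: [vejitekaratekokedegu].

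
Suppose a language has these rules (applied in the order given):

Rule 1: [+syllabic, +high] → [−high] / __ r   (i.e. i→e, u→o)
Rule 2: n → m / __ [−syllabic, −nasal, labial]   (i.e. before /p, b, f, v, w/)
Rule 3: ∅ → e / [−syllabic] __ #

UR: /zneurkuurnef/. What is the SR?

Rule 1 (pre-rhotic lowering): /u/ is a high vowel immediately before /r/, so it lowers to [o]. /u/ is a high vowel immediately before /r/, so it lowers to [o]. /zneurkuurnef/ → zneorkuornef.
Rule 2 (nasal place assimilation): no segment meets the environment; /zneorkuornef/ is unchanged.
Rule 3 (final e-epenthesis): the form ends in the consonant /f/, so [e] is inserted word-finally. /zneorkuornef/ → zneorkuornefe.

zneorkuornefe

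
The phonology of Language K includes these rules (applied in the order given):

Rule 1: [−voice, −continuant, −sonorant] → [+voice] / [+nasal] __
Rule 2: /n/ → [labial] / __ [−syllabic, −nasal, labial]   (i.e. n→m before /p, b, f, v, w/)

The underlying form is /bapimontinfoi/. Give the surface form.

bapimondimfoi

Rule 1 (post-nasal voicing): /t/ is a voiceless stop immediately after the nasal /n/, so it voices to [d]. /bapimontinfoi/ → bapimondinfoi.
Rule 2 (nasal place assimilation): /n/ precedes the labial consonant /f/, so it assimilates in place to [m]. /bapimondinfoi/ → bapimondimfoi.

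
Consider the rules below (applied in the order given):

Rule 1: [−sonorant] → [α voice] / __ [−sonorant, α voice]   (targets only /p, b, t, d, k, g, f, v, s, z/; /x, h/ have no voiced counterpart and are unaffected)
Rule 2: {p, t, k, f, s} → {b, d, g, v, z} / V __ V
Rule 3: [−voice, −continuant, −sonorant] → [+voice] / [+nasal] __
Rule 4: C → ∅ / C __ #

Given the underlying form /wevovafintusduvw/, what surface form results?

Rule 1 (regressive voicing assimilation): /s/ precedes the voiced obstruent /d/, so it voices to [z] by assimilation. /wevovafintusduvw/ → wevovafintuzduvw.
Rule 2 (intervocalic voicing): /f/ is a voiceless obstruent between vowels /a/ and /i/, so it voices to [v]. /wevovafintuzduvw/ → wevovavintuzduvw.
Rule 3 (post-nasal voicing): /t/ is a voiceless stop immediately after the nasal /n/, so it voices to [d]. /wevovavintuzduvw/ → wevovavinduzduvw.
Rule 4 (final cluster simplification): /w/ is the second consonant of a word-final cluster /vw/, so it deletes. /wevovavinduzduvw/ → wevovavinduzduv.

wevovavinduzduv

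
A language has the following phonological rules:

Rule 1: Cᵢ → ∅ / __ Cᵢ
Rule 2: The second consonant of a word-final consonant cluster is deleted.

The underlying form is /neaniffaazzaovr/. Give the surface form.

neanifaazaov

Rule 1 (degemination): /ff/ is a geminate; the first /f/ deletes. /zz/ is a geminate; the first /z/ deletes. /neaniffaazzaovr/ → neanifaazaovr.
Rule 2 (final cluster simplification): /r/ is the second consonant of a word-final cluster /vr/, so it deletes. /neanifaazaovr/ → neanifaazaov.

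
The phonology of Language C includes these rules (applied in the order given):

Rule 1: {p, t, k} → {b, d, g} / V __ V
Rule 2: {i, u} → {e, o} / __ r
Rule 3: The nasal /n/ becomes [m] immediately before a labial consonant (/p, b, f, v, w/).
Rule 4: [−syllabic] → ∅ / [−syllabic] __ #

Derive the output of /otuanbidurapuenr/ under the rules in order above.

Rule 1 (intervocalic voicing): /t/ is a voiceless stop between vowels /o/ and /u/, so it voices to [d]. /p/ is a voiceless stop between vowels /a/ and /u/, so it voices to [b]. /otuanbidurapuenr/ → oduanbidurabuenr.
Rule 2 (pre-rhotic lowering): /u/ is a high vowel immediately before /r/, so it lowers to [o]. /oduanbidurabuenr/ → oduanbidorabuenr.
Rule 3 (nasal place assimilation): /n/ precedes the labial consonant /b/, so it assimilates in place to [m]. /oduanbidorabuenr/ → oduambidorabuenr.
Rule 4 (final cluster simplification): /r/ is the second consonant of a word-final cluster /nr/, so it deletes. /oduambidorabuenr/ → oduambidorabuen.

oduambidorabuen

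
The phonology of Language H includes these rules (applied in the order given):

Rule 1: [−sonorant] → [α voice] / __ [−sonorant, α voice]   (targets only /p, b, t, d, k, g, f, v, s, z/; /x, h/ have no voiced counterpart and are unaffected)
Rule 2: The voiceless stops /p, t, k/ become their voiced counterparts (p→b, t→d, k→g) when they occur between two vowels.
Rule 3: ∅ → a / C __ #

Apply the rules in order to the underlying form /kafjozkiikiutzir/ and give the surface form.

Rule 1 (regressive voicing assimilation): /z/ precedes the voiceless obstruent /k/, so it devoices to [s] by assimilation. /t/ precedes the voiced obstruent /z/, so it voices to [d] by assimilation. /kafjozkiikiutzir/ → kafjoskiikiudzir.
Rule 2 (intervocalic voicing): /k/ is a voiceless stop between vowels /i/ and /i/, so it voices to [g]. /kafjoskiikiudzir/ → kafjoskiigiudzir.
Rule 3 (final a-epenthesis): the form ends in the consonant /r/, so [a] is inserted word-finally. /kafjoskiigiudzir/ → kafjoskiigiudzira.

kafjoskiigiudzira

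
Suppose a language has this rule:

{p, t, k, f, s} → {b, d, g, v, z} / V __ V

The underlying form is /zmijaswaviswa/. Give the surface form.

zmijaswaviswa

No segment of /zmijaswaviswa/ meets the structural description of the rule, so the form surfaces unchanged.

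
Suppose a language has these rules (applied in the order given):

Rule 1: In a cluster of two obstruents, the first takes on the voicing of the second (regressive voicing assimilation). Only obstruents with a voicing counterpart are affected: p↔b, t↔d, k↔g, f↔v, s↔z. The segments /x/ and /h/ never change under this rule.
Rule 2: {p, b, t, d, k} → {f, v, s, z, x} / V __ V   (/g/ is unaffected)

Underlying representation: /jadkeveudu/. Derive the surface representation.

jatkeveuzu

Rule 1 (regressive voicing assimilation): /d/ precedes the voiceless obstruent /k/, so it devoices to [t] by assimilation. /jadkeveudu/ → jatkeveudu.
Rule 2 (intervocalic spirantization): /d/ is a stop between vowels /u/ and /u/, so it spirantizes to the fricative [z]. /jatkeveudu/ → jatkeveuzu.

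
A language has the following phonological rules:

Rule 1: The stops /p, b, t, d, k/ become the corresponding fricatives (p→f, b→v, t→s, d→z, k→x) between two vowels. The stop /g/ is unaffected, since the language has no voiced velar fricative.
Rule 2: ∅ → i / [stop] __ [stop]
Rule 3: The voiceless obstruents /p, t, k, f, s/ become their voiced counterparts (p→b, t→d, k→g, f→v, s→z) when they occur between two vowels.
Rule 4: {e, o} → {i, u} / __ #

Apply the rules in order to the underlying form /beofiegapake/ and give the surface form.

beoviegavaxi

Rule 1 (intervocalic spirantization): /p/ is a stop between vowels /a/ and /a/, so it spirantizes to the fricative [f]. /k/ is a stop between vowels /a/ and /e/, so it spirantizes to the fricative [x]. /beofiegapake/ → beofiegafaxe.
Rule 2 (stop-cluster i-epenthesis): no segment meets the environment; /beofiegafaxe/ is unchanged.
Rule 3 (intervocalic voicing): /f/ is a voiceless obstruent between vowels /o/ and /i/, so it voices to [v]. /f/ is a voiceless obstruent between vowels /a/ and /a/, so it voices to [v]. /beofiegafaxe/ → beoviegavaxe.
Rule 4 (final vowel raising): /e/ is a mid vowel in word-final position, so it raises to [i]. /beoviegavaxe/ → beoviegavaxi.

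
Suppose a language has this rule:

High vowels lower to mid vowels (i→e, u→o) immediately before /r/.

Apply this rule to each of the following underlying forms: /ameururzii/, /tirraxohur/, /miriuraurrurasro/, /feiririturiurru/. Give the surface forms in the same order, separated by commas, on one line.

ameororzii, terraxohor, merioraorrorasro, feereritoriorru

/ameururzii/: /u/ is a high vowel immediately before /r/, so it lowers to [o]. /u/ is a high vowel immediately before /r/, so it lowers to [o]. → [ameororzii].
/tirraxohur/: /i/ is a high vowel immediately before /r/, so it lowers to [e]. /u/ is a high vowel immediately before /r/, so it lowers to [o]. → [terraxohor].
/miriuraurrurasro/: /i/ is a high vowel immediately before /r/, so it lowers to [e]. /u/ is a high vowel immediately before /r/, so it lowers to [o]. /u/ is a high vowel immediately before /r/, so it lowers to [o]. /u/ is a high vowel immediately before /r/, so it lowers to [o]. → [merioraorrorasro].
/feiririturiurru/: /i/ is a high vowel immediately before /r/, so it lowers to [e]. /i/ is a high vowel immediately before /r/, so it lowers to [e]. /u/ is a high vowel immediately before /r/, so it lowers to [o]. /u/ is a high vowel immediately before /r/, so it lowers to [o]. → [feereritoriorru].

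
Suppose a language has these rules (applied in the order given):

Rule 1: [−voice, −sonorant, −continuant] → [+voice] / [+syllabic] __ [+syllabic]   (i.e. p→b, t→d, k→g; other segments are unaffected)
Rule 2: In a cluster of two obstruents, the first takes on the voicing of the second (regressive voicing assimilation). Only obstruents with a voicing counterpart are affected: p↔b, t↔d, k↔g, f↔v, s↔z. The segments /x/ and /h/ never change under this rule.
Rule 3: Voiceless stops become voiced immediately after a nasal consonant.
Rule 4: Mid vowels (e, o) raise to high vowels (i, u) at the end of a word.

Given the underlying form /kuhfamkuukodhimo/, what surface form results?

kuhfamguugothimu

Rule 1 (intervocalic voicing): /k/ is a voiceless stop between vowels /u/ and /o/, so it voices to [g]. /kuhfamkuukodhimo/ → kuhfamkuugodhimo.
Rule 2 (regressive voicing assimilation): /d/ precedes the voiceless obstruent /h/, so it devoices to [t] by assimilation. /kuhfamkuugodhimo/ → kuhfamkuugothimo.
Rule 3 (post-nasal voicing): /k/ is a voiceless stop immediately after the nasal /m/, so it voices to [g]. /kuhfamkuugothimo/ → kuhfamguugothimo.
Rule 4 (final vowel raising): /o/ is a mid vowel in word-final position, so it raises to [u]. /kuhfamguugothimo/ → kuhfamguugothimu.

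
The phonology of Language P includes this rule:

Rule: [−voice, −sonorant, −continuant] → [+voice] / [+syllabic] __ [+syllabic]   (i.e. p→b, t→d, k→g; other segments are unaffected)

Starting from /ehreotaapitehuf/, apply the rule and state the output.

/t/ is a voiceless stop between vowels /o/ and /a/, so it voices to [d].
/p/ is a voiceless stop between vowels /a/ and /i/, so it voices to [b].
/t/ is a voiceless stop between vowels /i/ and /e/, so it voices to [d].
Surface form: [ehreodaabidehuf].

ehreodaabidehuf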